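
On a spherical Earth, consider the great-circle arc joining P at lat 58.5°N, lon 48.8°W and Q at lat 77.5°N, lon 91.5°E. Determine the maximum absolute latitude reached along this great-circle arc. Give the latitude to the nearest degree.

The great circle lies in the plane with unit normal n̂ = (p₁ × p₂)/|p₁ × p₂|.
Here n̂_z ≈ +0.108; the vertex latitude is φ_max = arccos|n̂_z| ≈ 83.8°.
Check via Clairaut: cos φ_max = |cos φ₁| · sin C = cos(58.5°)·sin(12.0°) ≈ 0.108, again giving ≈ 83.8°.

≈ 84°N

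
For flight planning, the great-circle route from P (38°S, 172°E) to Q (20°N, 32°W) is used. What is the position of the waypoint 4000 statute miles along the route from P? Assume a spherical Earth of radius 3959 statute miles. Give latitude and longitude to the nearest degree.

From cos δ = sin φ₁ sin φ₂ + cos φ₁ cos φ₂ cos Δλ, the central angle is δ ≈ 2.662 rad (152.5°). The total great-circle distance is δ·R ≈ 2.662 × 3959 ≈ 10538 mi, so the target fraction is f = 4000/10538 ≈ 0.380.
Interpolate at f ≈ 0.380 with slerp weights a = sin((1−f)δ)/sin δ ≈ 2.159, b = sin(fδ)/sin δ ≈ 1.835.
p = a·p₁ + b·p₂ ≈ (-0.223, -0.677, -0.702); φ = arcsin(p_z) ≈ -44.56°, λ = atan2(p_y, p_x) ≈ -108.21°.

≈ (45°S, 108°W)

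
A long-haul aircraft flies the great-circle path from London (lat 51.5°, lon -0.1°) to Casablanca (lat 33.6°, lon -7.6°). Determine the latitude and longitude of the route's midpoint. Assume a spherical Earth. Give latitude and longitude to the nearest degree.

From cos δ = sin φ₁ sin φ₂ + cos φ₁ cos φ₂ cos Δλ, the central angle is δ ≈ 0.327 rad (18.7°).
Interpolate at f = 1/2 with slerp weights a = sin((1−f)δ)/sin δ ≈ 0.507, b = sin(fδ)/sin δ ≈ 0.507.
p = a·p₁ + b·p₂ ≈ (0.734, -0.056, 0.677); φ = arcsin(p_z) ≈ 42.61°, λ = atan2(p_y, p_x) ≈ -4.39°.

≈ lat 43°, lon -4°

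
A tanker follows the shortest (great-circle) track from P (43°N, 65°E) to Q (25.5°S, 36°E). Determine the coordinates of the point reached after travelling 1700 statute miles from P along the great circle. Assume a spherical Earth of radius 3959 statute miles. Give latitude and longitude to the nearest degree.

The haversine formula gives a central angle δ ≈ 1.283 rad (73.5°) between the endpoints. The total great-circle distance is δ·R ≈ 1.283 × 3959 ≈ 5080 mi, so the target fraction is f = 1700/5080 ≈ 0.335.
Interpolate at f ≈ 0.335 with slerp weights a = sin((1−f)δ)/sin δ ≈ 0.786, b = sin(fδ)/sin δ ≈ 0.434.
p = a·p₁ + b·p₂ ≈ (0.560, 0.751, 0.349); φ = arcsin(p_z) ≈ 20.44°, λ = atan2(p_y, p_x) ≈ 53.30°.

≈ (20°N, 53°E)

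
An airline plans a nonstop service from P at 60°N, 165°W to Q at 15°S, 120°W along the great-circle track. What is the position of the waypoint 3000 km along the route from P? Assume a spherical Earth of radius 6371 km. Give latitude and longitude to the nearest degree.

From cos δ = sin φ₁ sin φ₂ + cos φ₁ cos φ₂ cos Δλ, the central angle is δ ≈ 1.453 rad (83.3°). The total great-circle distance is δ·R ≈ 1.453 × 6371 ≈ 9258 km, so the target fraction is f = 3000/9258 ≈ 0.324.
Interpolate at f ≈ 0.324 with slerp weights a = sin((1−f)δ)/sin δ ≈ 0.838, b = sin(fδ)/sin δ ≈ 0.457.
p = a·p₁ + b·p₂ ≈ (-0.625, -0.491, 0.607); φ = arcsin(p_z) ≈ 37.38°, λ = atan2(p_y, p_x) ≈ -141.88°.

≈ 37°N, 142°W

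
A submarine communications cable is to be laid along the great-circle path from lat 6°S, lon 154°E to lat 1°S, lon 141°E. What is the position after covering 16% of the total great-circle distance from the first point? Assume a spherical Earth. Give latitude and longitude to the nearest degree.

Convert each endpoint to a unit vector on the sphere (x = cos φ cos λ, y = cos φ sin λ, z = sin φ).
The central angle between the endpoints is δ = arccos(p₁·p₂) ≈ 0.243 rad (13.9°).
Interpolate at f = 0.16 with slerp weights a = sin((1−f)δ)/sin δ ≈ 0.842, b = sin(fδ)/sin δ ≈ 0.162.
p = a·p₁ + b·p₂ ≈ (-0.879, 0.469, -0.091); φ = arcsin(p_z) ≈ -5.21°, λ = atan2(p_y, p_x) ≈ 151.91°.

≈ lat 5°S, lon 152°E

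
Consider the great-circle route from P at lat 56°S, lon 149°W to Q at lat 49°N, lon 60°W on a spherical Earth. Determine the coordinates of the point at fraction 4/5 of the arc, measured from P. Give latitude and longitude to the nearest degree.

≈ lat 29°N, lon 81°W

Write both endpoints as unit vectors p₁, p₂ with components (cos φ cos λ, cos φ sin λ, sin φ).
The central angle between the endpoints is δ = arccos(p₁·p₂) ≈ 2.239 rad (128.3°).
Interpolate at f = 4/5 with slerp weights a = sin((1−f)δ)/sin δ ≈ 0.551, b = sin(fδ)/sin δ ≈ 1.243.
p = a·p₁ + b·p₂ ≈ (0.143, -0.865, 0.481); φ = arcsin(p_z) ≈ 28.75°, λ = atan2(p_y, p_x) ≈ -80.59°.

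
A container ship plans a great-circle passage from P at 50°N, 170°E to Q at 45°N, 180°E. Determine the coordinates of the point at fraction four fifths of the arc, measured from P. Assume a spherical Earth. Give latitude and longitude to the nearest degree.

Write both endpoints as unit vectors p₁, p₂ with components (cos φ cos λ, cos φ sin λ, sin φ).
The central angle between the endpoints is δ = arccos(p₁·p₂) ≈ 0.146 rad (8.4°).
Interpolate at f = 4/5 with slerp weights a = sin((1−f)δ)/sin δ ≈ 0.201, b = sin(fδ)/sin δ ≈ 0.801.
p = a·p₁ + b·p₂ ≈ (-0.693, 0.022, 0.720); φ = arcsin(p_z) ≈ 46.07°, λ = atan2(p_y, p_x) ≈ 178.15°.

≈ 46°N, 178°E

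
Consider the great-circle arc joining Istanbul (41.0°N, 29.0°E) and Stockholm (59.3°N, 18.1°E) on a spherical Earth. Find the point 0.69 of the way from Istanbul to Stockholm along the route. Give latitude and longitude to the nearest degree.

≈ 54°N, 22°E

Write both endpoints as unit vectors p₁, p₂ with components (cos φ cos λ, cos φ sin λ, sin φ).
The central angle between the endpoints is δ = arccos(p₁·p₂) ≈ 0.341 rad (19.5°).
Interpolate at f = 0.69 with slerp weights a = sin((1−f)δ)/sin δ ≈ 0.315, b = sin(fδ)/sin δ ≈ 0.697.
p = a·p₁ + b·p₂ ≈ (0.547, 0.226, 0.806); φ = arcsin(p_z) ≈ 53.74°, λ = atan2(p_y, p_x) ≈ 22.47°.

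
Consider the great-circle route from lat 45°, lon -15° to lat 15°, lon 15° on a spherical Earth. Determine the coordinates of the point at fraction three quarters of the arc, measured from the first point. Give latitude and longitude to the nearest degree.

≈ lat 23°, lon 9°

Convert each endpoint to a unit vector on the sphere (x = cos φ cos λ, y = cos φ sin λ, z = sin φ).
The central angle between the endpoints is δ = arccos(p₁·p₂) ≈ 0.685 rad (39.2°).
Interpolate at f = 3/4 with slerp weights a = sin((1−f)δ)/sin δ ≈ 0.269, b = sin(fδ)/sin δ ≈ 0.777.
p = a·p₁ + b·p₂ ≈ (0.909, 0.145, 0.391); φ = arcsin(p_z) ≈ 23.05°, λ = atan2(p_y, p_x) ≈ 9.06°.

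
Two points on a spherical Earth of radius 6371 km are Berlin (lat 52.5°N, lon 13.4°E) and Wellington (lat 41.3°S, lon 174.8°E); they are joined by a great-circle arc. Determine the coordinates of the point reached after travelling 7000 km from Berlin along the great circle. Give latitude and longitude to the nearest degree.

Convert each endpoint to a unit vector on the sphere (x = cos φ cos λ, y = cos φ sin λ, z = sin φ).
The central angle between the endpoints is δ = arccos(p₁·p₂) ≈ 2.848 rad (163.2°). The total great-circle distance is δ·R ≈ 2.848 × 6371 ≈ 18141 km, so the target fraction is f = 7000/18141 ≈ 0.386.
Interpolate at f ≈ 0.386 with slerp weights a = sin((1−f)δ)/sin δ ≈ 3.395, b = sin(fδ)/sin δ ≈ 3.073.
p = a·p₁ + b·p₂ ≈ (-0.288, 0.688, 0.666); φ = arcsin(p_z) ≈ 41.75°, λ = atan2(p_y, p_x) ≈ 112.72°.

≈ lat 42°N, lon 113°E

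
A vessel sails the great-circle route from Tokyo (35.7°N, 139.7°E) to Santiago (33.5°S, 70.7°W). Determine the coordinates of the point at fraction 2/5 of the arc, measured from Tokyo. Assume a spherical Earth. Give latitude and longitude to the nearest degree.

Convert each endpoint to a unit vector on the sphere (x = cos φ cos λ, y = cos φ sin λ, z = sin φ).
The central angle between the endpoints is δ = arccos(p₁·p₂) ≈ 2.705 rad (155.0°).
Interpolate at f = 2/5 with slerp weights a = sin((1−f)δ)/sin δ ≈ 2.361, b = sin(fδ)/sin δ ≈ 2.088.
p = a·p₁ + b·p₂ ≈ (-0.887, -0.403, 0.226); φ = arcsin(p_z) ≈ 13.04°, λ = atan2(p_y, p_x) ≈ -155.58°.

≈ (13°N, 156°W)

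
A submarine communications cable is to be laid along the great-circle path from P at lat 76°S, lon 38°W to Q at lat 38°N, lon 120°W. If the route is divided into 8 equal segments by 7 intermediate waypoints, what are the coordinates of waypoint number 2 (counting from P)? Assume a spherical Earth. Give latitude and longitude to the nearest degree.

Write both endpoints as unit vectors p₁, p₂ with components (cos φ cos λ, cos φ sin λ, sin φ).
The central angle between the endpoints is δ = arccos(p₁·p₂) ≈ 2.178 rad (124.8°).
Interpolate at f = 2/8 with slerp weights a = sin((1−f)δ)/sin δ ≈ 1.216, b = sin(fδ)/sin δ ≈ 0.631.
p = a·p₁ + b·p₂ ≈ (-0.017, -0.612, -0.791); φ = arcsin(p_z) ≈ -52.28°, λ = atan2(p_y, p_x) ≈ -91.58°.

≈ lat 52°S, lon 92°W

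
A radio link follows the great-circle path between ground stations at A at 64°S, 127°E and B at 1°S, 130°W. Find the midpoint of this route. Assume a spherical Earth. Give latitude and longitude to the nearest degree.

Write both endpoints as unit vectors p₁, p₂ with components (cos φ cos λ, cos φ sin λ, sin φ).
The central angle between the endpoints is δ = arccos(p₁·p₂) ≈ 1.654 rad (94.8°).
Interpolate at f = 1/2 with slerp weights a = sin((1−f)δ)/sin δ ≈ 0.738, b = sin(fδ)/sin δ ≈ 0.738.
p = a·p₁ + b·p₂ ≈ (-0.669, -0.307, -0.677); φ = arcsin(p_z) ≈ -42.57°, λ = atan2(p_y, p_x) ≈ -155.36°.

≈ 43°S, 155°W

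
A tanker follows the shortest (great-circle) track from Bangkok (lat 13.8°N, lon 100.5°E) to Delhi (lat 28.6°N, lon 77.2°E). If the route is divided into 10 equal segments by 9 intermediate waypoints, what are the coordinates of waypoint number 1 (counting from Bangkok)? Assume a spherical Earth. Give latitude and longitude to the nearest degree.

From cos δ = sin φ₁ sin φ₂ + cos φ₁ cos φ₂ cos Δλ, the central angle is δ ≈ 0.457 rad (26.2°).
Interpolate at f = 1/10 with slerp weights a = sin((1−f)δ)/sin δ ≈ 0.906, b = sin(fδ)/sin δ ≈ 0.104.
p = a·p₁ + b·p₂ ≈ (-0.140, 0.954, 0.266); φ = arcsin(p_z) ≈ 15.41°, λ = atan2(p_y, p_x) ≈ 98.36°.

≈ lat 15°N, lon 98°E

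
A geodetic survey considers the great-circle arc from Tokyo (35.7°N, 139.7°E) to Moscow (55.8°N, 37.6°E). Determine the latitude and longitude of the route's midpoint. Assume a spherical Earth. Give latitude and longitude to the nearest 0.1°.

Convert each endpoint to a unit vector on the sphere (x = cos φ cos λ, y = cos φ sin λ, z = sin φ).
The central angle between the endpoints is δ = arccos(p₁·p₂) ≈ 1.173 rad (67.2°).
Interpolate at f = 1/2 with slerp weights a = sin((1−f)δ)/sin δ ≈ 0.600, b = sin(fδ)/sin δ ≈ 0.600.
p = a·p₁ + b·p₂ ≈ (-0.104, 0.521, 0.847); φ = arcsin(p_z) ≈ 57.88°, λ = atan2(p_y, p_x) ≈ 101.33°.

≈ 57.9°N, 101.3°E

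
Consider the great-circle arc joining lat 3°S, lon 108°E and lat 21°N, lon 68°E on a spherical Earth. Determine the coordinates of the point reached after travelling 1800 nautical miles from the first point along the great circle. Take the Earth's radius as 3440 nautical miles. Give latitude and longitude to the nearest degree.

≈ lat 13°N, lon 83°E

From cos δ = sin φ₁ sin φ₂ + cos φ₁ cos φ₂ cos Δλ, the central angle is δ ≈ 0.802 rad (45.9°). The total great-circle distance is δ·R ≈ 0.802 × 3440 ≈ 2758 nmi, so the target fraction is f = 1800/2758 ≈ 0.653.
Interpolate at f ≈ 0.653 with slerp weights a = sin((1−f)δ)/sin δ ≈ 0.383, b = sin(fδ)/sin δ ≈ 0.695.
p = a·p₁ + b·p₂ ≈ (0.125, 0.965, 0.229); φ = arcsin(p_z) ≈ 13.25°, λ = atan2(p_y, p_x) ≈ 82.61°.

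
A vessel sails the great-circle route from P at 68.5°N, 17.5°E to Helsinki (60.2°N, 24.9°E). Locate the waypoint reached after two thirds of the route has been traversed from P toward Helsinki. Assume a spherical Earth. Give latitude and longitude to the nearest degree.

≈ 63°N, 23°E

Write both endpoints as unit vectors p₁, p₂ with components (cos φ cos λ, cos φ sin λ, sin φ).
The central angle between the endpoints is δ = arccos(p₁·p₂) ≈ 0.155 rad (8.9°).
Interpolate at f = 2/3 with slerp weights a = sin((1−f)δ)/sin δ ≈ 0.335, b = sin(fδ)/sin δ ≈ 0.668.
p = a·p₁ + b·p₂ ≈ (0.418, 0.177, 0.891); φ = arcsin(p_z) ≈ 63.01°, λ = atan2(p_y, p_x) ≈ 22.91°.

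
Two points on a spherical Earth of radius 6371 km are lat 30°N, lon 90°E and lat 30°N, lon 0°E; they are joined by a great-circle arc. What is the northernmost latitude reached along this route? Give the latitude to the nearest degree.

The great circle lies in the plane with unit normal n̂ = (p₁ × p₂)/|p₁ × p₂|.
Here n̂_z ≈ -0.775; the vertex latitude is φ_max = arccos|n̂_z| ≈ 39.2°.
Check via Clairaut: cos φ_max = |cos φ₁| · sin C = cos(30.0°)·sin(63.4°) ≈ 0.775, again giving ≈ 39.2°.

≈ 39°N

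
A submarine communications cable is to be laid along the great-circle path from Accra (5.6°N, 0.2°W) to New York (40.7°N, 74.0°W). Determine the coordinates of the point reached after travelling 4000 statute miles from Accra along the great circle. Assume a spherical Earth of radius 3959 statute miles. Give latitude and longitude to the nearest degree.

Convert each endpoint to a unit vector on the sphere (x = cos φ cos λ, y = cos φ sin λ, z = sin φ).
The central angle between the endpoints is δ = arccos(p₁·p₂) ≈ 1.293 rad (74.1°). The total great-circle distance is δ·R ≈ 1.293 × 3959 ≈ 5119 mi, so the target fraction is f = 4000/5119 ≈ 0.781.
Interpolate at f ≈ 0.781 with slerp weights a = sin((1−f)δ)/sin δ ≈ 0.290, b = sin(fδ)/sin δ ≈ 0.881.
p = a·p₁ + b·p₂ ≈ (0.473, -0.643, 0.603); φ = arcsin(p_z) ≈ 37.06°, λ = atan2(p_y, p_x) ≈ -53.67°.

≈ 37°N, 54°W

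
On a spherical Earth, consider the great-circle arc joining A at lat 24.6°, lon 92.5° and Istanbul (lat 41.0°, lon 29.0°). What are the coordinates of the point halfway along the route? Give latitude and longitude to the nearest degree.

Convert each endpoint to a unit vector on the sphere (x = cos φ cos λ, y = cos φ sin λ, z = sin φ).
The central angle between the endpoints is δ = arccos(p₁·p₂) ≈ 0.953 rad (54.6°).
Interpolate at f = 1/2 with slerp weights a = sin((1−f)δ)/sin δ ≈ 0.563, b = sin(fδ)/sin δ ≈ 0.563.
p = a·p₁ + b·p₂ ≈ (0.349, 0.717, 0.603); φ = arcsin(p_z) ≈ 37.11°, λ = atan2(p_y, p_x) ≈ 64.04°.

≈ lat 37°, lon 64°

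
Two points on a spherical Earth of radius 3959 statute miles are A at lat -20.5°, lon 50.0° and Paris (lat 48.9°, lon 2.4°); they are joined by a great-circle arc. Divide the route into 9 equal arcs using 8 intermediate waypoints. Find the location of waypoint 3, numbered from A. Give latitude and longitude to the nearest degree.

Convert each endpoint to a unit vector on the sphere (x = cos φ cos λ, y = cos φ sin λ, z = sin φ).
The central angle between the endpoints is δ = arccos(p₁·p₂) ≈ 1.419 rad (81.3°).
Interpolate at f = 3/9 with slerp weights a = sin((1−f)δ)/sin δ ≈ 0.820, b = sin(fδ)/sin δ ≈ 0.461.
p = a·p₁ + b·p₂ ≈ (0.797, 0.601, 0.060); φ = arcsin(p_z) ≈ 3.44°, λ = atan2(p_y, p_x) ≈ 37.05°.

≈ lat 3°, lon 37°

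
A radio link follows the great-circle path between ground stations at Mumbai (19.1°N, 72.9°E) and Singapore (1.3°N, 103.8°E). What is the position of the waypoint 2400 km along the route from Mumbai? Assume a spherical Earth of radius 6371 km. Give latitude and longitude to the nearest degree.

Convert each endpoint to a unit vector on the sphere (x = cos φ cos λ, y = cos φ sin λ, z = sin φ).
The central angle between the endpoints is δ = arccos(p₁·p₂) ≈ 0.613 rad (35.1°). The total great-circle distance is δ·R ≈ 0.613 × 6371 ≈ 3904 km, so the target fraction is f = 2400/3904 ≈ 0.615.
Interpolate at f ≈ 0.615 with slerp weights a = sin((1−f)δ)/sin δ ≈ 0.407, b = sin(fδ)/sin δ ≈ 0.640.
p = a·p₁ + b·p₂ ≈ (-0.040, 0.988, 0.148); φ = arcsin(p_z) ≈ 8.49°, λ = atan2(p_y, p_x) ≈ 92.29°.

≈ 8°N, 92°E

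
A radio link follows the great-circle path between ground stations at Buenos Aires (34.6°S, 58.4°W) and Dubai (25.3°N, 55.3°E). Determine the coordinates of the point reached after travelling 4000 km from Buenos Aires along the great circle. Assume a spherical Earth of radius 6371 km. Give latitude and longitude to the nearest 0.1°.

Write both endpoints as unit vectors p₁, p₂ with components (cos φ cos λ, cos φ sin λ, sin φ).
The central angle between the endpoints is δ = arccos(p₁·p₂) ≈ 2.143 rad (122.8°). The total great-circle distance is δ·R ≈ 2.143 × 6371 ≈ 13655 km, so the target fraction is f = 4000/13655 ≈ 0.293.
Interpolate at f ≈ 0.293 with slerp weights a = sin((1−f)δ)/sin δ ≈ 1.188, b = sin(fδ)/sin δ ≈ 0.699.
p = a·p₁ + b·p₂ ≈ (0.872, -0.313, -0.376); φ = arcsin(p_z) ≈ -22.08°, λ = atan2(p_y, p_x) ≈ -19.77°.

≈ 22.1°S, 19.8°W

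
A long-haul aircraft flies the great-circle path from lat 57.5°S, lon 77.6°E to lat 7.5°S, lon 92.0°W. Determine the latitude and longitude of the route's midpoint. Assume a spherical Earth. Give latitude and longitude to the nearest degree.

Convert each endpoint to a unit vector on the sphere (x = cos φ cos λ, y = cos φ sin λ, z = sin φ).
The central angle between the endpoints is δ = arccos(p₁·p₂) ≈ 1.997 rad (114.4°).
Interpolate at f = 1/2 with slerp weights a = sin((1−f)δ)/sin δ ≈ 0.924, b = sin(fδ)/sin δ ≈ 0.924.
p = a·p₁ + b·p₂ ≈ (0.075, -0.430, -0.900); φ = arcsin(p_z) ≈ -64.09°, λ = atan2(p_y, p_x) ≈ -80.17°.

≈ lat 64°S, lon 80°W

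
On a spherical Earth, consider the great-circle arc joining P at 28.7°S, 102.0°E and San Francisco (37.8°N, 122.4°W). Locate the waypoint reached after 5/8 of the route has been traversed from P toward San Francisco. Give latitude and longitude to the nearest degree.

From cos δ = sin φ₁ sin φ₂ + cos φ₁ cos φ₂ cos Δλ, the central angle is δ ≈ 2.481 rad (142.1°).
Interpolate at f = 5/8 with slerp weights a = sin((1−f)δ)/sin δ ≈ 1.306, b = sin(fδ)/sin δ ≈ 1.629.
p = a·p₁ + b·p₂ ≈ (-0.928, 0.034, 0.371); φ = arcsin(p_z) ≈ 21.78°, λ = atan2(p_y, p_x) ≈ 177.90°.

≈ 22°N, 178°E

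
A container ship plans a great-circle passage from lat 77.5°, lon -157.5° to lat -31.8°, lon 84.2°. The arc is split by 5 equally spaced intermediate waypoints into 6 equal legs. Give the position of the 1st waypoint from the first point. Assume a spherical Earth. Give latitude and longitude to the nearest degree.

The haversine formula gives a central angle δ ≈ 2.216 rad (127.0°) between the endpoints.
Interpolate at f = 1/6 with slerp weights a = sin((1−f)δ)/sin δ ≈ 1.205, b = sin(fδ)/sin δ ≈ 0.452.
p = a·p₁ + b·p₂ ≈ (-0.202, 0.282, 0.938); φ = arcsin(p_z) ≈ 69.68°, λ = atan2(p_y, p_x) ≈ 125.58°.

≈ lat 70°, lon 126°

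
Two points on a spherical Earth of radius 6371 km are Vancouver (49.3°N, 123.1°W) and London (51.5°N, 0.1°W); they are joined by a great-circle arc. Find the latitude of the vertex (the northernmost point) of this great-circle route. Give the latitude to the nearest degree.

The great circle lies in the plane with unit normal n̂ = (p₁ × p₂)/|p₁ × p₂|.
Here n̂_z ≈ +0.367; the vertex latitude is φ_max = arccos|n̂_z| ≈ 68.5°.

≈ 68°N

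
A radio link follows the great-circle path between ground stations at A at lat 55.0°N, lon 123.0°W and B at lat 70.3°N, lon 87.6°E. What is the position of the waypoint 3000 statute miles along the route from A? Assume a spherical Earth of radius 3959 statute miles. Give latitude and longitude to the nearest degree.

Write both endpoints as unit vectors p₁, p₂ with components (cos φ cos λ, cos φ sin λ, sin φ).
The central angle between the endpoints is δ = arccos(p₁·p₂) ≈ 0.921 rad (52.8°). The total great-circle distance is δ·R ≈ 0.921 × 3959 ≈ 3647 mi, so the target fraction is f = 3000/3647 ≈ 0.822.
Interpolate at f ≈ 0.822 with slerp weights a = sin((1−f)δ)/sin δ ≈ 0.204, b = sin(fδ)/sin δ ≈ 0.863.
p = a·p₁ + b·p₂ ≈ (-0.052, 0.192, 0.980); φ = arcsin(p_z) ≈ 78.51°, λ = atan2(p_y, p_x) ≈ 105.04°.

≈ lat 79°N, lon 105°E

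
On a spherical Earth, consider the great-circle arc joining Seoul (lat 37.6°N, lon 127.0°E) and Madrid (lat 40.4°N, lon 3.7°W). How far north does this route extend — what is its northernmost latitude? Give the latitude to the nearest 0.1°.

≈ 62.8°N

The great circle lies in the plane with unit normal n̂ = (p₁ × p₂)/|p₁ × p₂|.
Here n̂_z ≈ -0.457; the vertex latitude is φ_max = arccos|n̂_z| ≈ 62.8°.
Check via Clairaut: cos φ_max = |cos φ₁| · sin C = cos(37.6°)·sin(35.3°) ≈ 0.457, again giving ≈ 62.8°.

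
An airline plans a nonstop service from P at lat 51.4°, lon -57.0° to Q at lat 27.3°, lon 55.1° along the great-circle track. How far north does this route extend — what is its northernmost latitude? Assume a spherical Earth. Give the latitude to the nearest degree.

The great circle lies in the plane with unit normal n̂ = (p₁ × p₂)/|p₁ × p₂|.
Here n̂_z ≈ +0.520; the vertex latitude is φ_max = arccos|n̂_z| ≈ 58.7°.

≈ 59°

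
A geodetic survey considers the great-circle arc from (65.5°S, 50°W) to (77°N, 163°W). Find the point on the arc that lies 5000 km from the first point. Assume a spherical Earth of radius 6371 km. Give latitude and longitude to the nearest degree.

The haversine formula gives a central angle δ ≈ 2.747 rad (157.4°) between the endpoints. The total great-circle distance is δ·R ≈ 2.747 × 6371 ≈ 17500 km, so the target fraction is f = 5000/17500 ≈ 0.286.
Interpolate at f ≈ 0.286 with slerp weights a = sin((1−f)δ)/sin δ ≈ 2.404, b = sin(fδ)/sin δ ≈ 1.838.
p = a·p₁ + b·p₂ ≈ (0.245, -0.884, -0.397); φ = arcsin(p_z) ≈ -23.38°, λ = atan2(p_y, p_x) ≈ -74.49°.

≈ (23°S, 74°W)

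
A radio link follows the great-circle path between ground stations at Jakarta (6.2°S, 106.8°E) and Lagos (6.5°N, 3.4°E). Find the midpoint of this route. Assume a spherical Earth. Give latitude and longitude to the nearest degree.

The haversine formula gives a central angle δ ≈ 1.814 rad (104.0°) between the endpoints.
Interpolate at f = 1/2 with slerp weights a = sin((1−f)δ)/sin δ ≈ 0.812, b = sin(fδ)/sin δ ≈ 0.812.
p = a·p₁ + b·p₂ ≈ (0.572, 0.820, 0.004); φ = arcsin(p_z) ≈ 0.24°, λ = atan2(p_y, p_x) ≈ 55.12°.

≈ 0°N, 55°E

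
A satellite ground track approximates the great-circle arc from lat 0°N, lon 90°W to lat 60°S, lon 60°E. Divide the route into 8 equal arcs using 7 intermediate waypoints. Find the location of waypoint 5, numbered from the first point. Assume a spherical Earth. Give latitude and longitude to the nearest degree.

Convert each endpoint to a unit vector on the sphere (x = cos φ cos λ, y = cos φ sin λ, z = sin φ).
The central angle between the endpoints is δ = arccos(p₁·p₂) ≈ 2.019 rad (115.7°).
Interpolate at f = 5/8 with slerp weights a = sin((1−f)δ)/sin δ ≈ 0.762, b = sin(fδ)/sin δ ≈ 1.057.
p = a·p₁ + b·p₂ ≈ (0.264, -0.304, -0.915); φ = arcsin(p_z) ≈ -66.24°, λ = atan2(p_y, p_x) ≈ -49.03°.

≈ lat 66°S, lon 49°W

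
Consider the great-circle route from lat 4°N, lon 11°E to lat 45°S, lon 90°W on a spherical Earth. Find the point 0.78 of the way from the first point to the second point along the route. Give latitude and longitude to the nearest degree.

Convert each endpoint to a unit vector on the sphere (x = cos φ cos λ, y = cos φ sin λ, z = sin φ).
The central angle between the endpoints is δ = arccos(p₁·p₂) ≈ 1.756 rad (100.6°).
Interpolate at f = 0.78 with slerp weights a = sin((1−f)δ)/sin δ ≈ 0.383, b = sin(fδ)/sin δ ≈ 0.997.
p = a·p₁ + b·p₂ ≈ (0.375, -0.632, -0.678); φ = arcsin(p_z) ≈ -42.70°, λ = atan2(p_y, p_x) ≈ -59.29°.

≈ lat 43°S, lon 59°W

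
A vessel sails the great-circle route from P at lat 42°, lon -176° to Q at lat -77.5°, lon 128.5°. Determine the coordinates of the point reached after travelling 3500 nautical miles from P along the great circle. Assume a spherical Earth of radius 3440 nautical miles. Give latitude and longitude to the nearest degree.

Convert each endpoint to a unit vector on the sphere (x = cos φ cos λ, y = cos φ sin λ, z = sin φ).
The central angle between the endpoints is δ = arccos(p₁·p₂) ≈ 2.168 rad (124.2°). The total great-circle distance is δ·R ≈ 2.168 × 3440 ≈ 7457 nmi, so the target fraction is f = 3500/7457 ≈ 0.469.
Interpolate at f ≈ 0.469 with slerp weights a = sin((1−f)δ)/sin δ ≈ 1.104, b = sin(fδ)/sin δ ≈ 1.029.
p = a·p₁ + b·p₂ ≈ (-0.957, 0.117, -0.266); φ = arcsin(p_z) ≈ -15.41°, λ = atan2(p_y, p_x) ≈ 173.03°.

≈ lat -15°, lon 173°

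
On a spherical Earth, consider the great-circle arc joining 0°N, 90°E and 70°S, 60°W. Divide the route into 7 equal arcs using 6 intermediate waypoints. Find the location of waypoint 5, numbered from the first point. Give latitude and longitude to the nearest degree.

≈ 73°S, 53°E

Convert each endpoint to a unit vector on the sphere (x = cos φ cos λ, y = cos φ sin λ, z = sin φ).
The central angle between the endpoints is δ = arccos(p₁·p₂) ≈ 1.872 rad (107.2°).
Interpolate at f = 5/7 with slerp weights a = sin((1−f)δ)/sin δ ≈ 0.534, b = sin(fδ)/sin δ ≈ 1.018.
p = a·p₁ + b·p₂ ≈ (0.174, 0.232, -0.957); φ = arcsin(p_z) ≈ -73.14°, λ = atan2(p_y, p_x) ≈ 53.09°.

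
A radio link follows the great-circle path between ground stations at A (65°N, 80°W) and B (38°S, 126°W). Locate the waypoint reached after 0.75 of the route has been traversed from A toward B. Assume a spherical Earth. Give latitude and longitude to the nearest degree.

≈ (12°S, 117°W)

Write both endpoints as unit vectors p₁, p₂ with components (cos φ cos λ, cos φ sin λ, sin φ).
The central angle between the endpoints is δ = arccos(p₁·p₂) ≈ 1.904 rad (109.1°).
Interpolate at f = 0.75 with slerp weights a = sin((1−f)δ)/sin δ ≈ 0.485, b = sin(fδ)/sin δ ≈ 1.047.
p = a·p₁ + b·p₂ ≈ (-0.449, -0.869, -0.205); φ = arcsin(p_z) ≈ -11.85°, λ = atan2(p_y, p_x) ≈ -117.34°.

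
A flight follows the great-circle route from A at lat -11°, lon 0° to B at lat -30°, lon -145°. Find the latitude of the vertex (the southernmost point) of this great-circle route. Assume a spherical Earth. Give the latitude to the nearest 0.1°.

≈ -52.4°

The great circle lies in the plane with unit normal n̂ = (p₁ × p₂)/|p₁ × p₂|.
Here n̂_z ≈ -0.610; the vertex latitude is φ_max = arccos|n̂_z| ≈ 52.4°.
Check via Clairaut: cos φ_max = |cos φ₁| · sin C = cos(11.0°)·sin(141.6°) ≈ 0.610, again giving ≈ 52.4°.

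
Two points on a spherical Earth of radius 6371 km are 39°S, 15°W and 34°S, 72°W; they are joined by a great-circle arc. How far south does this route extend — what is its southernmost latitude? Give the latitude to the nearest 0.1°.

The great circle lies in the plane with unit normal n̂ = (p₁ × p₂)/|p₁ × p₂|.
Here n̂_z ≈ -0.760; the vertex latitude is φ_max = arccos|n̂_z| ≈ 40.6°.

≈ 40.6°S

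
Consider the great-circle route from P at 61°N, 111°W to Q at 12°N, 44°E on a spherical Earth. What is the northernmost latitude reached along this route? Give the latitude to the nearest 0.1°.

≈ 78.1°N

The great circle lies in the plane with unit normal n̂ = (p₁ × p₂)/|p₁ × p₂|.
Here n̂_z ≈ +0.207; the vertex latitude is φ_max = arccos|n̂_z| ≈ 78.1°.
Check via Clairaut: cos φ_max = |cos φ₁| · sin C = cos(61.0°)·sin(25.3°) ≈ 0.207, again giving ≈ 78.1°.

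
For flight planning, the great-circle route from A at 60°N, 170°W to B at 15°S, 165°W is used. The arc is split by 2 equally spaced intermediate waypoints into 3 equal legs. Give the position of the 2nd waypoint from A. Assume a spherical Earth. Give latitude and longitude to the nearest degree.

The haversine formula gives a central angle δ ≈ 1.311 rad (75.1°) between the endpoints.
Interpolate at f = 2/3 with slerp weights a = sin((1−f)δ)/sin δ ≈ 0.438, b = sin(fδ)/sin δ ≈ 0.794.
p = a·p₁ + b·p₂ ≈ (-0.956, -0.236, 0.174); φ = arcsin(p_z) ≈ 10.01°, λ = atan2(p_y, p_x) ≈ -166.11°.

≈ 10°N, 166°W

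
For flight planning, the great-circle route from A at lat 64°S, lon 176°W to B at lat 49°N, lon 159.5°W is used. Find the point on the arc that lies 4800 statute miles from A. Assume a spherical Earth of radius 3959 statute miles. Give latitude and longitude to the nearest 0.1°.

≈ lat 5.0°N, lon 165.0°W

Convert each endpoint to a unit vector on the sphere (x = cos φ cos λ, y = cos φ sin λ, z = sin φ).
The central angle between the endpoints is δ = arccos(p₁·p₂) ≈ 1.985 rad (113.7°). The total great-circle distance is δ·R ≈ 1.985 × 3959 ≈ 7859 mi, so the target fraction is f = 4800/7859 ≈ 0.611.
Interpolate at f ≈ 0.611 with slerp weights a = sin((1−f)δ)/sin δ ≈ 0.763, b = sin(fδ)/sin δ ≈ 1.023.
p = a·p₁ + b·p₂ ≈ (-0.962, -0.258, 0.087); φ = arcsin(p_z) ≈ 4.97°, λ = atan2(p_y, p_x) ≈ -164.97°.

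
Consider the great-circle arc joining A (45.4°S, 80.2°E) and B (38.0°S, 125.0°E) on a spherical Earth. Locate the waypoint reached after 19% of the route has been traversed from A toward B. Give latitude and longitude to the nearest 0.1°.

≈ (45.4°S, 89.4°E)

The haversine formula gives a central angle δ ≈ 0.590 rad (33.8°) between the endpoints.
Interpolate at f = 0.19 with slerp weights a = sin((1−f)δ)/sin δ ≈ 0.827, b = sin(fδ)/sin δ ≈ 0.201.
p = a·p₁ + b·p₂ ≈ (0.008, 0.702, -0.712); φ = arcsin(p_z) ≈ -45.43°, λ = atan2(p_y, p_x) ≈ 89.35°.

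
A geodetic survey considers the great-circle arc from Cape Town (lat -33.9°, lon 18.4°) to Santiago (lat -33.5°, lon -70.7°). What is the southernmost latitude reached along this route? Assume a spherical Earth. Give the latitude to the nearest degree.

≈ -43°

The great circle lies in the plane with unit normal n̂ = (p₁ × p₂)/|p₁ × p₂|.
Here n̂_z ≈ -0.730; the vertex latitude is φ_max = arccos|n̂_z| ≈ 43.1°.
Check via Clairaut: cos φ_max = |cos φ₁| · sin C = cos(33.9°)·sin(118.4°) ≈ 0.730, again giving ≈ 43.1°.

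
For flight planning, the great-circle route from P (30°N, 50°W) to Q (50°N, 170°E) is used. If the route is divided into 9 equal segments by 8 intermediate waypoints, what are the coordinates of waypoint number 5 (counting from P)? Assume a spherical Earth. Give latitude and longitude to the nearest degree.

≈ (68°N, 110°W)

Write both endpoints as unit vectors p₁, p₂ with components (cos φ cos λ, cos φ sin λ, sin φ).
The central angle between the endpoints is δ = arccos(p₁·p₂) ≈ 1.614 rad (92.5°).
Interpolate at f = 5/9 with slerp weights a = sin((1−f)δ)/sin δ ≈ 0.658, b = sin(fδ)/sin δ ≈ 0.782.
p = a·p₁ + b·p₂ ≈ (-0.129, -0.349, 0.928); φ = arcsin(p_z) ≈ 68.15°, λ = atan2(p_y, p_x) ≈ -110.23°.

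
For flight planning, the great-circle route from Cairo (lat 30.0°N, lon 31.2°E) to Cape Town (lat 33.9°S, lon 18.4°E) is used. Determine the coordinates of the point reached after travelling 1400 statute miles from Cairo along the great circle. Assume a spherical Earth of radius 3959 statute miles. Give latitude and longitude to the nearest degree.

Write both endpoints as unit vectors p₁, p₂ with components (cos φ cos λ, cos φ sin λ, sin φ).
The central angle between the endpoints is δ = arccos(p₁·p₂) ≈ 1.135 rad (65.0°). The total great-circle distance is δ·R ≈ 1.135 × 3959 ≈ 4494 mi, so the target fraction is f = 1400/4494 ≈ 0.312.
Interpolate at f ≈ 0.312 with slerp weights a = sin((1−f)δ)/sin δ ≈ 0.777, b = sin(fδ)/sin δ ≈ 0.382.
p = a·p₁ + b·p₂ ≈ (0.876, 0.449, 0.175); φ = arcsin(p_z) ≈ 10.10°, λ = atan2(p_y, p_x) ≈ 27.11°.

≈ lat 10°N, lon 27°E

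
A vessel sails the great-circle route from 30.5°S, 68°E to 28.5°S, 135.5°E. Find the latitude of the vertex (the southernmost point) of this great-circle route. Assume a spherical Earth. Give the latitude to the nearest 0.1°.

The great circle lies in the plane with unit normal n̂ = (p₁ × p₂)/|p₁ × p₂|.
Here n̂_z ≈ +0.826; the vertex latitude is φ_max = arccos|n̂_z| ≈ 34.3°.
Check via Clairaut: cos φ_max = |cos φ₁| · sin C = cos(30.5°)·sin(106.5°) ≈ 0.826, again giving ≈ 34.3°.

≈ 34.3°S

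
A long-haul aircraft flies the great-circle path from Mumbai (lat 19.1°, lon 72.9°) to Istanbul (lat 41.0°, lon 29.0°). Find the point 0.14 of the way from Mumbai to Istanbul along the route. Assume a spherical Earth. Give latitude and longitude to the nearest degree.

≈ lat 23°, lon 68°

Write both endpoints as unit vectors p₁, p₂ with components (cos φ cos λ, cos φ sin λ, sin φ).
The central angle between the endpoints is δ = arccos(p₁·p₂) ≈ 0.755 rad (43.2°).
Interpolate at f = 0.14 with slerp weights a = sin((1−f)δ)/sin δ ≈ 0.882, b = sin(fδ)/sin δ ≈ 0.154.
p = a·p₁ + b·p₂ ≈ (0.347, 0.853, 0.390); φ = arcsin(p_z) ≈ 22.94°, λ = atan2(p_y, p_x) ≈ 67.88°.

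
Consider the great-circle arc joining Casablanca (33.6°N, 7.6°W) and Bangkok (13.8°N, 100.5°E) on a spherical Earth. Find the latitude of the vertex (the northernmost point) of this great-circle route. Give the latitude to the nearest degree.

The great circle lies in the plane with unit normal n̂ = (p₁ × p₂)/|p₁ × p₂|.
Here n̂_z ≈ +0.774; the vertex latitude is φ_max = arccos|n̂_z| ≈ 39.3°.
Check via Clairaut: cos φ_max = |cos φ₁| · sin C = cos(33.6°)·sin(68.4°) ≈ 0.774, again giving ≈ 39.3°.

≈ 39°N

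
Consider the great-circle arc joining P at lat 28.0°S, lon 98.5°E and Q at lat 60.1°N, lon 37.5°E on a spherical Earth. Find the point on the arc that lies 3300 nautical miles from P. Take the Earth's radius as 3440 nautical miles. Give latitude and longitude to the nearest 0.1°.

≈ lat 22.2°N, lon 75.4°E

Convert each endpoint to a unit vector on the sphere (x = cos φ cos λ, y = cos φ sin λ, z = sin φ).
The central angle between the endpoints is δ = arccos(p₁·p₂) ≈ 1.766 rad (101.2°). The total great-circle distance is δ·R ≈ 1.766 × 3440 ≈ 6074 nmi, so the target fraction is f = 3300/6074 ≈ 0.543.
Interpolate at f ≈ 0.543 with slerp weights a = sin((1−f)δ)/sin δ ≈ 0.736, b = sin(fδ)/sin δ ≈ 0.835.
p = a·p₁ + b·p₂ ≈ (0.234, 0.896, 0.378); φ = arcsin(p_z) ≈ 22.22°, λ = atan2(p_y, p_x) ≈ 75.36°.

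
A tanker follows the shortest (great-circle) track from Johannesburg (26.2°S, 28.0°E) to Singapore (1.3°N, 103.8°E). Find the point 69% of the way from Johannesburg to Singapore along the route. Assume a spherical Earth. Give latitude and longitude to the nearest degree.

Write both endpoints as unit vectors p₁, p₂ with components (cos φ cos λ, cos φ sin λ, sin φ).
The central angle between the endpoints is δ = arccos(p₁·p₂) ≈ 1.359 rad (77.9°).
Interpolate at f = 0.69 with slerp weights a = sin((1−f)δ)/sin δ ≈ 0.418, b = sin(fδ)/sin δ ≈ 0.825.
p = a·p₁ + b·p₂ ≈ (0.135, 0.977, -0.166); φ = arcsin(p_z) ≈ -9.55°, λ = atan2(p_y, p_x) ≈ 82.15°.

≈ 10°S, 82°E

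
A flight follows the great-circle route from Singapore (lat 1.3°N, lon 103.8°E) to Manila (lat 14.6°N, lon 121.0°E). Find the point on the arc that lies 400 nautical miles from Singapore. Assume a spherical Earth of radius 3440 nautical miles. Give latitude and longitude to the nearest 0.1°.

Convert each endpoint to a unit vector on the sphere (x = cos φ cos λ, y = cos φ sin λ, z = sin φ).
The central angle between the endpoints is δ = arccos(p₁·p₂) ≈ 0.377 rad (21.6°). The total great-circle distance is δ·R ≈ 0.377 × 3440 ≈ 1296 nmi, so the target fraction is f = 400/1296 ≈ 0.309.
Interpolate at f ≈ 0.309 with slerp weights a = sin((1−f)δ)/sin δ ≈ 0.700, b = sin(fδ)/sin δ ≈ 0.315.
p = a·p₁ + b·p₂ ≈ (-0.324, 0.941, 0.095); φ = arcsin(p_z) ≈ 5.47°, λ = atan2(p_y, p_x) ≈ 109.00°.

≈ lat 5.5°N, lon 109.0°E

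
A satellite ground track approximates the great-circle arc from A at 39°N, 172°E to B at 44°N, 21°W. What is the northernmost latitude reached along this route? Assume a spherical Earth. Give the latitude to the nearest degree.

The great circle lies in the plane with unit normal n̂ = (p₁ × p₂)/|p₁ × p₂|.
Here n̂_z ≈ +0.126; the vertex latitude is φ_max = arccos|n̂_z| ≈ 82.7°.
Check via Clairaut: cos φ_max = |cos φ₁| · sin C = cos(39.0°)·sin(9.4°) ≈ 0.126, again giving ≈ 82.7°.

≈ 83°N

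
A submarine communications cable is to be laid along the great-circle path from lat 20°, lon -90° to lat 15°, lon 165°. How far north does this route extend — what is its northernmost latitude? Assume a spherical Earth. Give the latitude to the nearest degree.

≈ 28°

The great circle lies in the plane with unit normal n̂ = (p₁ × p₂)/|p₁ × p₂|.
Here n̂_z ≈ -0.886; the vertex latitude is φ_max = arccos|n̂_z| ≈ 27.6°.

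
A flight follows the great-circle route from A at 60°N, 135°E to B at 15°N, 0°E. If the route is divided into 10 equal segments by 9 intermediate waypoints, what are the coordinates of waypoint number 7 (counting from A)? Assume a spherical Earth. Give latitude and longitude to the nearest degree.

≈ 42°N, 13°E

Convert each endpoint to a unit vector on the sphere (x = cos φ cos λ, y = cos φ sin λ, z = sin φ).
The central angle between the endpoints is δ = arccos(p₁·p₂) ≈ 1.688 rad (96.7°).
Interpolate at f = 7/10 with slerp weights a = sin((1−f)δ)/sin δ ≈ 0.489, b = sin(fδ)/sin δ ≈ 0.932.
p = a·p₁ + b·p₂ ≈ (0.727, 0.173, 0.664); φ = arcsin(p_z) ≈ 41.62°, λ = atan2(p_y, p_x) ≈ 13.36°.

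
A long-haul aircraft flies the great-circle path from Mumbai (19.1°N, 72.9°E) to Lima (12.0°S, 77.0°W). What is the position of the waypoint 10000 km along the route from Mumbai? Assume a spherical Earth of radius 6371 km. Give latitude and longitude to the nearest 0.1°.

The haversine formula gives a central angle δ ≈ 2.621 rad (150.2°) between the endpoints. The total great-circle distance is δ·R ≈ 2.621 × 6371 ≈ 16701 km, so the target fraction is f = 10000/16701 ≈ 0.599.
Interpolate at f ≈ 0.599 with slerp weights a = sin((1−f)δ)/sin δ ≈ 1.747, b = sin(fδ)/sin δ ≈ 2.012.
p = a·p₁ + b·p₂ ≈ (0.928, -0.340, 0.153); φ = arcsin(p_z) ≈ 8.82°, λ = atan2(p_y, p_x) ≈ -20.11°.

≈ (8.8°N, 20.1°W)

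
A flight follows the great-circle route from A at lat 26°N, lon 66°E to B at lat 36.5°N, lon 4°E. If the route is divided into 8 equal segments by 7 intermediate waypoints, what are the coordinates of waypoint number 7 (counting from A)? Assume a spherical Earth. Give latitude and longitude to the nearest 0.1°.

≈ lat 37.1°N, lon 12.3°E

Convert each endpoint to a unit vector on the sphere (x = cos φ cos λ, y = cos φ sin λ, z = sin φ).
The central angle between the endpoints is δ = arccos(p₁·p₂) ≈ 0.927 rad (53.1°).
Interpolate at f = 7/8 with slerp weights a = sin((1−f)δ)/sin δ ≈ 0.145, b = sin(fδ)/sin δ ≈ 0.907.
p = a·p₁ + b·p₂ ≈ (0.780, 0.170, 0.603); φ = arcsin(p_z) ≈ 37.06°, λ = atan2(p_y, p_x) ≈ 12.27°.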